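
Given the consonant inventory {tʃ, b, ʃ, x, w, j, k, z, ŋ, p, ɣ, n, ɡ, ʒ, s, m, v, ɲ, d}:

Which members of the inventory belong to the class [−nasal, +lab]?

b, w, p, v

Eliminate segments failing any feature: /tʃ, ʃ, x, j, k, z, ɣ, ɡ, ʒ, s, d/ are [−labial]; /ŋ, n, m, ɲ/ are [+nasal]. The remaining /b, w, p, v/ satisfy [−nasal], [+labial].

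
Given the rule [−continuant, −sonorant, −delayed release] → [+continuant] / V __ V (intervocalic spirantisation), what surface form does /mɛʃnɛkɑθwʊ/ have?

Only /k/ occurs between two vowels (/ɛ/ __ /ɑ/) and matches the structural description. It is a voiceless velar stop, so [−continuant, −sonorant, −delayed release] holds; changing it to [+continuant] with all other features held fixed yields /x/ (voiceless velar fricative). No other segment meets both the structural description and the environment, so the output is [mɛʃnɛxɑθwʊ].

[mɛʃnɛxɑθwʊ]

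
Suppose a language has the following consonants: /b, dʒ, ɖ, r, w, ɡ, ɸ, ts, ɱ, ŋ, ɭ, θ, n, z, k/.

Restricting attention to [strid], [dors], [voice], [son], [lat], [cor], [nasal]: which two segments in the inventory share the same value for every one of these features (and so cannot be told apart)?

/z/ (voiced alveolar fricative) and /dʒ/ (voiced postalveolar affricate) are both [+strident], [-dorsal], [+voice], [-sonorant], [-lateral], [+coronal], [-nasal], so none of the listed features separates them. (They do differ in [continuant], [anterior] and [distributed], which are not among the given features.) Every other pair in the inventory differs on at least one listed feature.

z, dʒ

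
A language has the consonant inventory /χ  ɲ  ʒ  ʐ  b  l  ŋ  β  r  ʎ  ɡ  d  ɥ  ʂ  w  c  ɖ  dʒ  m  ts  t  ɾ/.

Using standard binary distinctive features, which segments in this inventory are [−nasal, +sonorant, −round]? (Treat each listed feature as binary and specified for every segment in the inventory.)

Eliminate segments failing any feature: /χ, ʒ, ʐ, b, β, ɡ, d, ʂ, c, ɖ, dʒ, ts, t/ are [−sonorant]; /ɲ, ŋ, m/ are [+nasal]; /ɥ, w/ are [+round]. The remaining /l, r, ʎ, ɾ/ satisfy [−nasal], [+sonorant], [−round].

l, r, ʎ, ɾ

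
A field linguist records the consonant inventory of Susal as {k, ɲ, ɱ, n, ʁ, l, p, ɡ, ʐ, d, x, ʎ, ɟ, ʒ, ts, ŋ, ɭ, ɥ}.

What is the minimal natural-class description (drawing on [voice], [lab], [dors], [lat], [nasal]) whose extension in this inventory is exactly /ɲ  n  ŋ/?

[+nasal, −lab]

Every target segment is [+nasal], [−labial]; each remaining inventory member fails at least one of these. Each conjunct is needed — [−labial] alone would also admit /k, ʁ, l, ɡ, …/; [+nasal] alone would also admit /ɱ/ — and no other single listed feature has exactly this extension, so two is the minimum.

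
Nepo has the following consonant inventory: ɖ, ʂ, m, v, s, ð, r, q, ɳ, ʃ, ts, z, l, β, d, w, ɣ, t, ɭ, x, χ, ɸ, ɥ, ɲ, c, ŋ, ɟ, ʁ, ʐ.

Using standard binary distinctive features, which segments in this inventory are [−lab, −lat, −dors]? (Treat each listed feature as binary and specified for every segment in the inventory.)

ɖ, ʂ, s, ð, r, ɳ, ʃ, ts, z, d, t, ʐ

Checking each segment against [−labial], [−lateral], [−dorsal]: /ɖ/ (voiced retroflex stop), /ʂ/ (voiceless retroflex fricative), /s/ (voiceless alveolar fricative), /ð/ (voiced dental fricative), /r/ (alveolar trill), /ɳ/ (retroflex nasal), among others, satisfy every feature; every other segment in the inventory fails at least one.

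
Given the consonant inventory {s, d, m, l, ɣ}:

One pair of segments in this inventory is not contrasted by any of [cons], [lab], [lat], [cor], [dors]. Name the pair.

d, s

On the given features, /d/ and /s/ have an identical profile: [+consonantal], [−labial], [−lateral], [+coronal], [−dorsal]. No other two segments in the inventory coincide on all 5 features. (They do differ in [voice], [continuant] and [strident], which are not among the given features.)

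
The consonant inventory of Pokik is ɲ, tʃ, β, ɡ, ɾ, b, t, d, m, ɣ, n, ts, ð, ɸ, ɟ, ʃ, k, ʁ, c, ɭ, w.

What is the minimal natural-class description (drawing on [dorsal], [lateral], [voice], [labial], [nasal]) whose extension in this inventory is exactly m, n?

/m, n/ are all [+nasal], [-dorsal], and no other segment in the inventory matches both values. Dropping any one of them over-generates: [-dorsal] alone would also admit /tʃ, β, ɾ, b, …/; [+nasal] alone would also admit /ɲ/. No other single listed feature picks out exactly this set either, so fewer than two features will not do.

[+nasal, -dorsal]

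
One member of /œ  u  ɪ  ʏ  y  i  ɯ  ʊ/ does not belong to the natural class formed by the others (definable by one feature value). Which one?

œ

[high] groups all but one: /u, ʊ, i, ɯ, ʏ, ɪ, y/ share [+high] while /œ/ (mid front rounded lax vowel) alone is [−high]. Removing any other segment would not leave a single-feature class that excludes it.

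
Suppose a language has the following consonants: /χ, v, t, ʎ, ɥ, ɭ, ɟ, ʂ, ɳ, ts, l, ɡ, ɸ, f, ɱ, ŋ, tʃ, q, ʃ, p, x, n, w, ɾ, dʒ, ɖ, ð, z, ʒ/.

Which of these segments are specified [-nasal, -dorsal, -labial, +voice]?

ɭ, l, ɾ, dʒ, ɖ, ð, z, ʒ

Checking each segment against [-nasal], [-dorsal], [-labial], [+voice]: /ɭ/ (retroflex lateral approximant), /l/ (alveolar lateral approximant), /ɾ/ (alveolar tap), /dʒ/ (voiced postalveolar affricate), /ɖ/ (voiced retroflex stop), /ð/ (voiced dental fricative), among others, satisfy every feature; every other segment in the inventory fails at least one.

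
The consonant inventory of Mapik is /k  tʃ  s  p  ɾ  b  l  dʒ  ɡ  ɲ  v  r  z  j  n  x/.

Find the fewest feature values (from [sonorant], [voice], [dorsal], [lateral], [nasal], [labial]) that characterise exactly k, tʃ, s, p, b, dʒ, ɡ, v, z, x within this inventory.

[−sonorant]

The target set is precisely the extension of [−sonorant] in this inventory.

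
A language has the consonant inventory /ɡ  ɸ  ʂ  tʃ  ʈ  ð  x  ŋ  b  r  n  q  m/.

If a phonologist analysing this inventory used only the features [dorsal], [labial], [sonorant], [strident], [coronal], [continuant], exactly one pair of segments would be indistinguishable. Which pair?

ɡ, q

Both /ɡ/ and /q/ are [+dorsal], [−labial], [−sonorant], [−strident], [−coronal], [−continuant]. Since the list omits [voice] and [high] — which do distinguish the voiced velar stop from the voiceless uvular stop — this pair collapses; all other pairs remain distinct.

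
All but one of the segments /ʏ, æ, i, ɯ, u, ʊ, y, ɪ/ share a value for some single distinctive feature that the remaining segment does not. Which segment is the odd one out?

æ

/ʊ, i, ɪ, ɯ, y, u, ʏ/ are all [+high], but /æ/ (low front unrounded vowel) is [-high]. No other single segment can be removed to leave a set sharing one feature value that the removed segment lacks, so /æ/ is the odd one out.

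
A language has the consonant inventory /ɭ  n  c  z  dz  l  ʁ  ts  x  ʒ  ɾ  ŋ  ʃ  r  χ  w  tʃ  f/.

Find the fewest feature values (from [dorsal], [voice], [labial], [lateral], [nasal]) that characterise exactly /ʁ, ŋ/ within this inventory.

[+voice, -labial, +dorsal]

Every target segment is [+voice], [-labial], [+dorsal]; each remaining inventory member fails at least one of these. Each conjunct is needed — [-labial, +dorsal] alone would also admit /c, x, χ/; [+voice, +dorsal] alone would also admit /w/; [+voice, -labial] alone would also admit /ɭ, n, z, dz, …/ — and no other combination of two listed features has exactly this extension, so three is the minimum.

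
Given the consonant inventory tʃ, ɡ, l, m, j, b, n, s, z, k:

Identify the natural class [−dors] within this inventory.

The feature [dorsal] marks segments articulated with the tongue body. In this inventory /tʃ, l, m, b, n, s, z/ lack that property, so they are [−dorsal]; /ɡ, j, k/ are [+dorsal].

tʃ, l, m, b, n, s, z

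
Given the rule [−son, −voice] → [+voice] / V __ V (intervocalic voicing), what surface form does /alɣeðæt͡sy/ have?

The only segment in the rule's environment that also matches [−son, −voice] is /t͡s/. Applying [+voice] turns the voiceless alveolar affricate into /d͡z/ (voiced alveolar affricate), giving [alɣeðæd͡zy].

[alɣeðæd͡zy]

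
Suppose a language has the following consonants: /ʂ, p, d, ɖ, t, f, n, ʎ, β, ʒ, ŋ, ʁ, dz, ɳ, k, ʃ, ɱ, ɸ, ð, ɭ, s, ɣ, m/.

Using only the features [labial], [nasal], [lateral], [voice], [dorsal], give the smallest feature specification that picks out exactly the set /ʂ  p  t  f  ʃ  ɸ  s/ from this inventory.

[−voice, −dorsal]

Every target segment is [−voice], [−dorsal]; each remaining inventory member fails at least one of these. Each conjunct is needed — [−dorsal] alone would also admit /d, ɖ, n, β, …/; [−voice] alone would also admit /k/ — and no other single listed feature has exactly this extension, so two is the minimum.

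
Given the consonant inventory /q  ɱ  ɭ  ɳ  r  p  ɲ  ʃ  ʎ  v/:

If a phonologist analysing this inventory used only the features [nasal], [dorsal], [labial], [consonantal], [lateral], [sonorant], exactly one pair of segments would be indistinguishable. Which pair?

On the given features, /v/ and /p/ have an identical profile: [−nasal], [−dorsal], [+labial], [+consonantal], [−lateral], [−sonorant]. No other two segments in the inventory coincide on all 6 features. (They do differ in [voice] and [continuant], which are not among the given features.)

v, p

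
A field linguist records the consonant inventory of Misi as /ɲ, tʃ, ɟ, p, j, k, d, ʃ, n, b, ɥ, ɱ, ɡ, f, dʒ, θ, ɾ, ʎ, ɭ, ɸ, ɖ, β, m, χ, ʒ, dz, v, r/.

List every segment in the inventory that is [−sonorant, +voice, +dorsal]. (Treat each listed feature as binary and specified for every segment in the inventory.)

The [−sonorant] segments are /tʃ, ɟ, p, k, d, ʃ, b, ɡ, f, dʒ, θ, ɸ, ɖ, β, χ, ʒ, dz, v/.
Among these, [+voice] gives /ɟ, d, b, ɡ, dʒ, ɖ, β, ʒ, dz, v/.
Of those, [+dorsal] leaves /ɟ, ɡ/.

ɟ, ɡ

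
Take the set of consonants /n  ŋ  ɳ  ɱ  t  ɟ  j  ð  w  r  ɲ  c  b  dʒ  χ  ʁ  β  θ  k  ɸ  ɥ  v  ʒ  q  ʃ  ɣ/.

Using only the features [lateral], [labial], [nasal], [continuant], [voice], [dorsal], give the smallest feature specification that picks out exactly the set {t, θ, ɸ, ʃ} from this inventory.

[−voice, −dorsal]

The class [−voice], [−dorsal] has exactly /t, θ, ɸ, ʃ/ as its extension in this inventory. No smaller conjunction from the listed features achieves this: [−dorsal] alone would also admit /n, ɳ, ɱ, ð, …/; [−voice] alone would also admit /c, χ, k, q/; and checking the remaining single features turns up none with this extension.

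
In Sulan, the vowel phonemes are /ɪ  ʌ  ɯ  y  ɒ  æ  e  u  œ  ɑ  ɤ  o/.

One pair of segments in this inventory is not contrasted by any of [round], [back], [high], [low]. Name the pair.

/ʌ/ (mid back unrounded lax vowel) and /ɤ/ (mid back unrounded tense vowel) are both [−round], [+back], [−high], [−low], so none of the listed features separates them. (They do differ in [tense], which is not among the given features.) Every other pair in the inventory differs on at least one listed feature.

ʌ, ɤ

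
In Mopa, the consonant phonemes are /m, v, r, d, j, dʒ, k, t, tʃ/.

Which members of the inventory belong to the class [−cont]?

m, d, dʒ, k, t, tʃ

The [−continuant] segments here are /m, d, dʒ, k, t, tʃ/; the remaining /v, r, j/ are [+continuant].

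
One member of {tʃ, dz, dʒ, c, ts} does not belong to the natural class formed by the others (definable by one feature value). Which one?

c

/dʒ, dz, tʃ, ts/ are all [+delayed release], but /c/ (voiceless palatal stop) is [-delayed release]. No other single segment can be removed to leave a set sharing one feature value that the removed segment lacks, so /c/ is the odd one out.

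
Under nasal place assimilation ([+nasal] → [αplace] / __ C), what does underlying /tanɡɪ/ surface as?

In /tanɡɪ/, the nasal /n/ precedes /ɡ/, which is [+dorsal]. The nasal assimilates in place, becoming the [+dorsal] nasal /ŋ/. The surface form is [taŋɡɪ].

[taŋɡɪ]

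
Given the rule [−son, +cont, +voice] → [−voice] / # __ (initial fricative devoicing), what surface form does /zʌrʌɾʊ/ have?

Only the initial segment /z/ is both word-initial and matches the structural description. It is a voiced alveolar fricative, so [−son, +cont, +voice] holds; changing it to [−voice] with all other features held fixed yields /s/ (voiceless alveolar fricative). No other segment meets both the structural description and the environment, so the output is [sʌrʌɾʊ].

[sʌrʌɾʊ]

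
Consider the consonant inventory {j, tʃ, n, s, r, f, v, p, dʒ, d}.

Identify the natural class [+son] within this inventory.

j, n, r

The [+sonorant] segments here are /j, n, r/; the remaining /tʃ, s, f, v, p, dʒ, d/ are [−sonorant].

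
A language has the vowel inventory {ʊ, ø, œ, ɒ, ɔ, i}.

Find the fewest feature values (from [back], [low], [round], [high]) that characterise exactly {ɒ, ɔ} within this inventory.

[−high, +back]

The class [−high], [+back] has exactly /ɒ, ɔ/ as its extension in this inventory. No smaller conjunction from the listed features achieves this: [+back] alone would also admit /ʊ/; [−high] alone would also admit /ø, œ/; and checking the remaining single features turns up none with this extension.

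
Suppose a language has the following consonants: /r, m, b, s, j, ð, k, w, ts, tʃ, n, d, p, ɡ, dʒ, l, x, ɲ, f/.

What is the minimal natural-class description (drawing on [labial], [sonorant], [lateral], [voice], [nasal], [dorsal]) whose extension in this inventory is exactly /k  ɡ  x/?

Every target segment is [−sonorant], [+dorsal]; each remaining inventory member fails at least one of these. Each conjunct is needed — [+dorsal] alone would also admit /j, w, ɲ/; [−sonorant] alone would also admit /b, s, ð, ts, …/ — and no other single listed feature has exactly this extension, so two is the minimum.

[−sonorant, +dorsal]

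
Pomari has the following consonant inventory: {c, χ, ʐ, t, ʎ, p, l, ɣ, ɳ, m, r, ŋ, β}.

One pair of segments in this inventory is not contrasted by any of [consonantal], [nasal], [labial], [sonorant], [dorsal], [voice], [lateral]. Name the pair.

χ, c

Both /χ/ and /c/ are [+consonantal], [−nasal], [−labial], [−sonorant], [+dorsal], [−voice], [−lateral]. Since the list omits [continuant], [high] and [back] — which do distinguish the voiceless uvular fricative from the voiceless palatal stop — this pair collapses; all other pairs remain distinct.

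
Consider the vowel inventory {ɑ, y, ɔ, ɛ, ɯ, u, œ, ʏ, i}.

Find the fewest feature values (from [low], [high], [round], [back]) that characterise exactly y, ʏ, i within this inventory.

[+high, -back]

Every target segment is [+high], [-back]; each remaining inventory member fails at least one of these. Each conjunct is needed — [-back] alone would also admit /ɛ, œ/; [+high] alone would also admit /ɯ, u/ — and no other single listed feature has exactly this extension, so two is the minimum.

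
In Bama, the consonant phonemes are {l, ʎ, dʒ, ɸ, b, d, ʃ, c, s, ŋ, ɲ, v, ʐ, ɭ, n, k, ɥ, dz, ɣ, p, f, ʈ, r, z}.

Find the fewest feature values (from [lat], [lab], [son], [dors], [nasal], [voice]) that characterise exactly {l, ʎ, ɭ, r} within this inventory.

Every target segment is [+sonorant], [−nasal], [−labial]; each remaining inventory member fails at least one of these. Each conjunct is needed — [−nasal, −labial] alone would also admit /dʒ, d, ʃ, c, …/; [+sonorant, −labial] alone would also admit /ŋ, ɲ, n/; [+sonorant, −nasal] alone would also admit /ɥ/ — and no other combination of two listed features has exactly this extension, so three is the minimum.

[+son, −nasal, −lab]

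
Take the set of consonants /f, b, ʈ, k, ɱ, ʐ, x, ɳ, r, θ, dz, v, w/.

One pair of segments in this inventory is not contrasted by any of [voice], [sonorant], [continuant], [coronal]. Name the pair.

f, x

Both /f/ and /x/ are [−voice], [−sonorant], [+continuant], [−coronal]. Since the list omits [labial] and [dorsal] — which do distinguish the voiceless labiodental fricative from the voiceless velar fricative — this pair collapses; all other pairs remain distinct.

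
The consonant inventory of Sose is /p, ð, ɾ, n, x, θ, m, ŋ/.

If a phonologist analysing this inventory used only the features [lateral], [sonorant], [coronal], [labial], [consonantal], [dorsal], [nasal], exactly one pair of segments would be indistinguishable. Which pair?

Both /θ/ and /ð/ are [−lateral], [−sonorant], [+coronal], [−labial], [+consonantal], [−dorsal], [−nasal]. Since the list omits [voice] — which does distinguish the voiceless dental fricative from the voiced dental fricative — this pair collapses; all other pairs remain distinct.

θ, ð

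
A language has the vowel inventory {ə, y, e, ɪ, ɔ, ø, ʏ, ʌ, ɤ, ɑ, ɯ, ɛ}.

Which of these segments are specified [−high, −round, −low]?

Among the inventory, the [−high] segments are /ə, e, ɔ, ø, ʌ, ɤ, ɑ, ɛ/.
Among these, [−round] gives /ə, e, ʌ, ɤ, ɑ, ɛ/.
Within that set, [−low] leaves /ə, e, ʌ, ɤ, ɛ/.

ə, e, ʌ, ɤ, ɛ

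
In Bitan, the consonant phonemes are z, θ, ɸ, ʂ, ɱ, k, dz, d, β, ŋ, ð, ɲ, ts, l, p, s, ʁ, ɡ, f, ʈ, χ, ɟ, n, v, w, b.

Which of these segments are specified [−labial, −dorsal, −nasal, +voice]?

Eliminate segments failing any feature: /θ, ʂ, ts, s, ʈ/ are [−voice]; /ɸ, ɱ, β, p, f, v, w, b/ are [+labial]; /k, ŋ, ɲ, ʁ, ɡ, χ, ɟ/ are [+dorsal]; /n/ is [+nasal]. The remaining /z, dz, d, ð, l/ satisfy [−labial], [−dorsal], [−nasal], [+voice].

z, dz, d, ð, l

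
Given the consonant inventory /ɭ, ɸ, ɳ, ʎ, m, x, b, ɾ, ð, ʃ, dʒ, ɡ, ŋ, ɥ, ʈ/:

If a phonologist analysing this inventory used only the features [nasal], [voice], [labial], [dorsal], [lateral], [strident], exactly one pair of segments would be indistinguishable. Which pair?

Both /ɾ/ and /ð/ are [-nasal], [+voice], [-labial], [-dorsal], [-lateral], [-strident]. Since the list omits [sonorant] — which does distinguish the alveolar tap from the voiced dental fricative — this pair collapses; all other pairs remain distinct.

ɾ, ð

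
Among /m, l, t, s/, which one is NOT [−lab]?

/m/ is the bilabial nasal, which is [+labial]; the rest — /s, t, l/ — are [−labial].

m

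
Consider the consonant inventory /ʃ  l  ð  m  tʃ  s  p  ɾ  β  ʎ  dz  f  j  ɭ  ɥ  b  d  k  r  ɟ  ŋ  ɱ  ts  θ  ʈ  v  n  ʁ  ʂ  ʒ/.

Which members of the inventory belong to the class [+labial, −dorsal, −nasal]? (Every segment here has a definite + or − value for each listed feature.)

Checking each segment against [+labial], [−dorsal], [−nasal]: /p/ (voiceless bilabial stop), /β/ (voiced bilabial fricative), /f/ (voiceless labiodental fricative), /b/ (voiced bilabial stop), /v/ (voiced labiodental fricative) satisfy every feature; every other segment in the inventory fails at least one.

p, β, f, b, v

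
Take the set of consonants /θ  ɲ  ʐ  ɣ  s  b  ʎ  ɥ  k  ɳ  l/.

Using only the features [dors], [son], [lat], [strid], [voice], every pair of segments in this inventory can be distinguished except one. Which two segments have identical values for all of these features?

ɥ, ɲ

/ɥ/ (labial-palatal glide) and /ɲ/ (palatal nasal) are both [+dorsal], [+sonorant], [−lateral], [−strident], [+voice], so none of the listed features separates them. (They do differ in [nasal], [continuant], [labial] and [round], which are not among the given features.) Every other pair in the inventory differs on at least one listed feature.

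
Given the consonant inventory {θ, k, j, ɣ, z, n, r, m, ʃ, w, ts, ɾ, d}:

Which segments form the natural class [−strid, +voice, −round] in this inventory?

j, ɣ, n, r, m, ɾ, d

The [−strident] segments are /θ, k, j, ɣ, n, r, m, w, ɾ, d/.
Then [+voice] gives /j, ɣ, n, r, m, w, ɾ, d/.
Among these, [−round] leaves /j, ɣ, n, r, m, ɾ, d/.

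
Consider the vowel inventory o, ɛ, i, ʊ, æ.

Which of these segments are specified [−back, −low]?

ɛ, i

Checking each segment against [−back], [−low]: /ɛ/ (mid front unrounded lax vowel), /i/ (high front unrounded tense vowel) satisfy every feature; every other segment in the inventory fails at least one.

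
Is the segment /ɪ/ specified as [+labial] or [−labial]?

As the high front unrounded lax vowel, /ɪ/ is [−labial].

[−labial]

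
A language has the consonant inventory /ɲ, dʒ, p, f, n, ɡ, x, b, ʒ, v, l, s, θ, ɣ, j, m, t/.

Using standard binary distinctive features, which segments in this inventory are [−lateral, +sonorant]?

Checking each segment against [−lateral], [+sonorant]: /ɲ/ (palatal nasal), /n/ (alveolar nasal), /j/ (palatal glide), /m/ (bilabial nasal) satisfy every feature; every other segment in the inventory fails at least one.

ɲ, n, j, m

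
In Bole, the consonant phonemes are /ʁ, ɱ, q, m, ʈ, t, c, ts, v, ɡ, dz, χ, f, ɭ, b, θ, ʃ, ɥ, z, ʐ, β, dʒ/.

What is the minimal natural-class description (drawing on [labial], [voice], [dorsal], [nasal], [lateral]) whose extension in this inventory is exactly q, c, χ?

[−voice, +dorsal]

/q, c, χ/ are all [−voice], [+dorsal], and no other segment in the inventory matches both values. Dropping any one of them over-generates: [+dorsal] alone would also admit /ʁ, ɡ, ɥ/; [−voice] alone would also admit /ʈ, t, ts, f, …/. No other single listed feature picks out exactly this set either, so fewer than two features will not do.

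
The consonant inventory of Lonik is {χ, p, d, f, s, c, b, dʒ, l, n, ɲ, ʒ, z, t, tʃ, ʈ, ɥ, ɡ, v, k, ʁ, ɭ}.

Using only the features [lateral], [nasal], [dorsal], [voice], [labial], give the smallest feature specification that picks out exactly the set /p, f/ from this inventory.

[-voice, +labial]

/p, f/ are all [-voice], [+labial], and no other segment in the inventory matches both values. Dropping any one of them over-generates: [+labial] alone would also admit /b, ɥ, v/; [-voice] alone would also admit /χ, s, c, t, …/. No other single listed feature picks out exactly this set either, so fewer than two features will not do.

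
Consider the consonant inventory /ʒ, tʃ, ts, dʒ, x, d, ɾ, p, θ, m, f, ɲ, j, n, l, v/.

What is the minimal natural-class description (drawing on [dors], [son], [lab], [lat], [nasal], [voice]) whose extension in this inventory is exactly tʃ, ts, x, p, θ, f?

[-voice]

Every target segment is [-voice] and no other inventory member is, so one feature is enough.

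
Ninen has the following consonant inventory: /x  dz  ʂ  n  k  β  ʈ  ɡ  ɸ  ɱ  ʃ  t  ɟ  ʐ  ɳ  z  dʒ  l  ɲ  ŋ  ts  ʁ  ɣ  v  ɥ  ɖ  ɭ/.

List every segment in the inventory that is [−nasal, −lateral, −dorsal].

Among the inventory, the [−nasal] segments are /x, dz, ʂ, k, β, ʈ, ɡ, ɸ, ʃ, t, ɟ, ʐ, z, dʒ, l, ts, ʁ, ɣ, v, ɥ, ɖ, ɭ/.
Of those, [−lateral] gives /x, dz, ʂ, k, β, ʈ, ɡ, ɸ, ʃ, t, ɟ, ʐ, z, dʒ, ts, ʁ, ɣ, v, ɥ, ɖ/.
Intersecting with [−dorsal] leaves /dz, ʂ, β, ʈ, ɸ, ʃ, t, ʐ, z, dʒ, ts, v, ɖ/.

dz, ʂ, β, ʈ, ɸ, ʃ, t, ʐ, z, dʒ, ts, v, ɖ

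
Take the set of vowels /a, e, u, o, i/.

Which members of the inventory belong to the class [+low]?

a

The feature [low] marks segments produced with the tongue body lowered. In this inventory /a/ has that property, so it is [+low]; /e, u, o, i/ are [-low].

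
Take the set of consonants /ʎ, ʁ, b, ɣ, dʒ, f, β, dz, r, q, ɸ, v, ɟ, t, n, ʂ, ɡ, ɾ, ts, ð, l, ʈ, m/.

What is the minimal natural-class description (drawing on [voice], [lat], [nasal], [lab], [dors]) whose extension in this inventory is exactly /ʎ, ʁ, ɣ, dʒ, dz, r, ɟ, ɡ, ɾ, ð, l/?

/ʎ, ʁ, ɣ, dʒ, dz, r, ɟ, ɡ, ɾ, ð, l/ are all [+voice], [−nasal], [−labial], and no other segment in the inventory matches all three values. Dropping any one of them over-generates: [−nasal, −labial] alone would also admit /q, t, ʂ, ts, …/; [+voice, −labial] alone would also admit /n/; [+voice, −nasal] alone would also admit /b, β, v/. No other combination of two listed features picks out exactly this set either, so fewer than three features will not do.

[+voice, −nasal, −lab]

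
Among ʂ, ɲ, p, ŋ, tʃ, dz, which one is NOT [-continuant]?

Every segment except /ʂ/ is [-continuant]. /ʂ/ (voiceless retroflex fricative) is [+continuant], so it is the exception.

ʂ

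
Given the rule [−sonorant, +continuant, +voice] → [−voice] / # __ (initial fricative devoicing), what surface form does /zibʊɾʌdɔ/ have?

/z/ satisfies [−sonorant, +continuant, +voice] and sits in # __. The [−voice] counterpart of the voiced alveolar fricative is /s/. Other segments in /zibʊɾʌdɔ/ either fail the structural description or are not in the environment, so the surface form is [sibʊɾʌdɔ].

[sibʊɾʌdɔ]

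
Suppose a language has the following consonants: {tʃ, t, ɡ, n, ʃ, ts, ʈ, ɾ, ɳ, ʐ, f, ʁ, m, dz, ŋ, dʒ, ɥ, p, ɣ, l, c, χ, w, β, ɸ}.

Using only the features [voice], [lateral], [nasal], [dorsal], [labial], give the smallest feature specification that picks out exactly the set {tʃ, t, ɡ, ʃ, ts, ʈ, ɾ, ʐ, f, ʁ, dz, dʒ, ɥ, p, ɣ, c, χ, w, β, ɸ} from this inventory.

The class [-nasal], [-lateral] has exactly /tʃ, t, ɡ, ʃ, ts, ʈ, ɾ, ʐ, f, ʁ, dz, dʒ, ɥ, p, ɣ, c, χ, w, β, ɸ/ as its extension in this inventory. No smaller conjunction from the listed features achieves this: [-lateral] alone would also admit /n, ɳ, m, ŋ/; [-nasal] alone would also admit /l/; and checking the remaining single features turns up none with this extension.

[-nasal, -lateral]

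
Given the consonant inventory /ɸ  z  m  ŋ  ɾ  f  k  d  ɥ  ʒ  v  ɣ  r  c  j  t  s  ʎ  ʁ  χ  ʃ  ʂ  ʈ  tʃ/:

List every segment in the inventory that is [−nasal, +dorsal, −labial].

k, ɣ, c, j, ʎ, ʁ, χ

The [−nasal] segments are /ɸ, z, ɾ, f, k, d, ɥ, ʒ, v, ɣ, r, c, j, t, s, ʎ, ʁ, χ, ʃ, ʂ, ʈ, tʃ/.
Within that set, [+dorsal] gives /k, ɥ, ɣ, c, j, ʎ, ʁ, χ/.
Then [−labial] leaves /k, ɣ, c, j, ʎ, ʁ, χ/.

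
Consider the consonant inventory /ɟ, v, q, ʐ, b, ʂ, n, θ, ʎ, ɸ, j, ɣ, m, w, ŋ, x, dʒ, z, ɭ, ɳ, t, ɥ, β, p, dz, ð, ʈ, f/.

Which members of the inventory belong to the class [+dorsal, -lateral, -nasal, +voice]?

ɟ, j, ɣ, w, ɥ

Eliminate segments failing any feature: /v, ʐ, b, ʂ, n, θ, ɸ, m, dʒ, z, ɭ, ɳ, t, β, p, dz, ð, ʈ, f/ are [-dorsal]; /q, x/ are [-voice]; /ʎ/ is [+lateral]; /ŋ/ is [+nasal]. The remaining /ɟ, j, ɣ, w, ɥ/ satisfy [+dorsal], [-lateral], [-nasal], [+voice].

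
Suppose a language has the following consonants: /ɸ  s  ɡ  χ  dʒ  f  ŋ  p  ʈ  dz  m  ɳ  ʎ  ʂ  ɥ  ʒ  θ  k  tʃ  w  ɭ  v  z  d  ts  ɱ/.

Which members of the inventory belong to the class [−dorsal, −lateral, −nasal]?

Checking each segment against [−dorsal], [−lateral], [−nasal]: /ɸ/ (voiceless bilabial fricative), /s/ (voiceless alveolar fricative), /dʒ/ (voiced postalveolar affricate), /f/ (voiceless labiodental fricative), /p/ (voiceless bilabial stop), /ʈ/ (voiceless retroflex stop), among others, satisfy every feature; every other segment in the inventory fails at least one.

ɸ, s, dʒ, f, p, ʈ, dz, ʂ, ʒ, θ, tʃ, v, z, d, ts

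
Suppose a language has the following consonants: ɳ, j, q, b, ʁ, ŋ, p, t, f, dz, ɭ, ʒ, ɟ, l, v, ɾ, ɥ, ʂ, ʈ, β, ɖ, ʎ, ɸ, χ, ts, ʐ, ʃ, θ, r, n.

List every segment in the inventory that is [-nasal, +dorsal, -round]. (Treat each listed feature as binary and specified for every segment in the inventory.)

j, q, ʁ, ɟ, ʎ, χ

The [-nasal] segments are /j, q, b, ʁ, p, t, f, dz, ɭ, ʒ, ɟ, l, v, ɾ, ɥ, ʂ, ʈ, β, ɖ, ʎ, ɸ, χ, ts, ʐ, ʃ, θ, r/.
Of those, [+dorsal] gives /j, q, ʁ, ɟ, ɥ, ʎ, χ/.
Among these, [-round] leaves /j, q, ʁ, ɟ, ʎ, χ/.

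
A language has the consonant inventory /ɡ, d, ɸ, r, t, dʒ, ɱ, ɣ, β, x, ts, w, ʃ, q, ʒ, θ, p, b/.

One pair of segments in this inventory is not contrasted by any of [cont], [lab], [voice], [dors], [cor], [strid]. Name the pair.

Both /ɱ/ and /b/ are [−continuant], [+labial], [+voice], [−dorsal], [−coronal], [−strident]. Since the list omits [sonorant] and [nasal] — which do distinguish the labiodental nasal from the voiced bilabial stop — this pair collapses; all other pairs remain distinct.

ɱ, b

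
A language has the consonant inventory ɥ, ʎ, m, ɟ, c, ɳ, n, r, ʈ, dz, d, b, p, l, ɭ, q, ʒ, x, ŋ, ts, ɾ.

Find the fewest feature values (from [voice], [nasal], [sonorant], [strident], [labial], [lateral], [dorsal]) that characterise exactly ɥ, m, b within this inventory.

Every target segment is [+voice], [+labial]; each remaining inventory member fails at least one of these. Each conjunct is needed — [+labial] alone would also admit /p/; [+voice] alone would also admit /ʎ, ɟ, ɳ, n, …/ — and no other single listed feature has exactly this extension, so two is the minimum.

[+voice, +labial]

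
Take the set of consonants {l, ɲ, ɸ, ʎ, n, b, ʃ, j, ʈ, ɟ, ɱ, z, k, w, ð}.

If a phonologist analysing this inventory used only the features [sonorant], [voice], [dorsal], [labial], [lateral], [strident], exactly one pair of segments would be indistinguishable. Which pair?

/j/ (palatal glide) and /ɲ/ (palatal nasal) are both [+sonorant], [+voice], [+dorsal], [−labial], [−lateral], [−strident], so none of the listed features separates them. (They do differ in [nasal] and [continuant], which are not among the given features.) Every other pair in the inventory differs on at least one listed feature.

j, ɲ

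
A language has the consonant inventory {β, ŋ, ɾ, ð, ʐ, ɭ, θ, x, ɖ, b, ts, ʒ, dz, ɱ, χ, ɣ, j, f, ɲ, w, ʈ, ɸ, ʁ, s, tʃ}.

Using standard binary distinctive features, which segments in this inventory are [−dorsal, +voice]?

β, ɾ, ð, ʐ, ɭ, ɖ, b, ʒ, dz, ɱ

Checking each segment against [−dorsal], [+voice]: /β/ (voiced bilabial fricative), /ɾ/ (alveolar tap), /ð/ (voiced dental fricative), /ʐ/ (voiced retroflex fricative), /ɭ/ (retroflex lateral approximant), /ɖ/ (voiced retroflex stop), among others, satisfy every feature; every other segment in the inventory fails at least one.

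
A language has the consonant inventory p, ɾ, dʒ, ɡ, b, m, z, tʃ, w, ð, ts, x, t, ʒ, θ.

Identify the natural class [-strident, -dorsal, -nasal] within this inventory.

Among the inventory, the [-strident] segments are /p, ɾ, ɡ, b, m, w, ð, x, t, θ/.
Then [-dorsal] gives /p, ɾ, b, m, ð, t, θ/.
Then [-nasal] leaves /p, ɾ, b, ð, t, θ/.

p, ɾ, b, ð, t, θ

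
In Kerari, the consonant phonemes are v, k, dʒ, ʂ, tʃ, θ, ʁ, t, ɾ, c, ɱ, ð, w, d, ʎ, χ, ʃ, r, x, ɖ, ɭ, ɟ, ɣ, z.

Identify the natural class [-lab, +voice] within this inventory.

dʒ, ʁ, ɾ, ð, d, ʎ, r, ɖ, ɭ, ɟ, ɣ, z

Eliminate segments failing any feature: /v, ɱ, w/ are [+labial]; /k, ʂ, tʃ, θ, t, c, χ, ʃ, x/ are [-voice]. The remaining /dʒ, ʁ, ɾ, ð, d, ʎ, r, ɖ, ɭ, ɟ, ɣ, z/ satisfy [-labial], [+voice].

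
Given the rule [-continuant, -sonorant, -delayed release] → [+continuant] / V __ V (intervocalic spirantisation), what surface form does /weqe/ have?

The only segment in the rule's environment that also matches [-continuant, -sonorant, -delayed release] is /q/. Applying [+continuant] turns the voiceless uvular stop into /χ/ (voiceless uvular fricative), giving [weχe].

[weχe]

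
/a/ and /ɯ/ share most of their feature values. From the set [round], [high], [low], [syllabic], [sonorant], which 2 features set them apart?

/a/ (low unrounded vowel) and /ɯ/ (high back unrounded vowel) agree on [−round], [+syllabic], [+sonorant]. They differ on [high] (/a/ [−], /ɯ/ [+]), [low] (/a/ [+], /ɯ/ [−]).

[high], [low]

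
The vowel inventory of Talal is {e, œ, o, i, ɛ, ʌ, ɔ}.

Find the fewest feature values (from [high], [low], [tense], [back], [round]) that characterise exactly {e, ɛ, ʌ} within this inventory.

[−high, −round]

/e, ɛ, ʌ/ are all [−high], [−round], and no other segment in the inventory matches both values. Dropping any one of them over-generates: [−round] alone would also admit /i/; [−high] alone would also admit /œ, o, ɔ/. No other single listed feature picks out exactly this set either, so fewer than two features will not do.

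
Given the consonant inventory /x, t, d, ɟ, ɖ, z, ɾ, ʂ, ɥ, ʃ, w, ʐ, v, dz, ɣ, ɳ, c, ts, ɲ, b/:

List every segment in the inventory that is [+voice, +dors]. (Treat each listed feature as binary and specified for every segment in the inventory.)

Checking each segment against [+voice], [+dorsal]: /ɟ/ (voiced palatal stop), /ɥ/ (labial-palatal glide), /w/ (labial-velar glide), /ɣ/ (voiced velar fricative), /ɲ/ (palatal nasal) satisfy every feature; every other segment in the inventory fails at least one.

ɟ, ɥ, w, ɣ, ɲ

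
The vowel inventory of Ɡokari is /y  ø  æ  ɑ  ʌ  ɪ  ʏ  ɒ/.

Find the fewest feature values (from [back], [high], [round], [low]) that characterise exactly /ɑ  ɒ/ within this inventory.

Every target segment is [+low], [+back]; each remaining inventory member fails at least one of these. Each conjunct is needed — [+back] alone would also admit /ʌ/; [+low] alone would also admit /æ/ — and no other single listed feature has exactly this extension, so two is the minimum.

[+low, +back]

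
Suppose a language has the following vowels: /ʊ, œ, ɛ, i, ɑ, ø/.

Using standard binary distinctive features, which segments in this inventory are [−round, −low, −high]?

ɛ

Checking each segment against [−round], [−low], [−high]: /ɛ/ (mid front unrounded lax vowel) satisfies every feature; every other segment in the inventory fails at least one.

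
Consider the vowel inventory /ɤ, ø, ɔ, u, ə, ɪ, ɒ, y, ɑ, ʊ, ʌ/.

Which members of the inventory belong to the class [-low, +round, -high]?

Checking each segment against [-low], [+round], [-high]: /ø/ (mid front rounded tense vowel), /ɔ/ (mid back rounded lax vowel) satisfy every feature; every other segment in the inventory fails at least one.

ø, ɔ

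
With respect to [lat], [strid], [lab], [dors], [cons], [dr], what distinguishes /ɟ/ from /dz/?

[strident], [delayed release], [dorsal]

The two segments share [-lateral], [-labial], [+consonantal]. The only features from the list on which they differ: /ɟ/ is [-strident] while /dz/ is [+strident]; /ɟ/ is [-delayed release] while /dz/ is [+delayed release]; /ɟ/ is [+dorsal] while /dz/ is [-dorsal].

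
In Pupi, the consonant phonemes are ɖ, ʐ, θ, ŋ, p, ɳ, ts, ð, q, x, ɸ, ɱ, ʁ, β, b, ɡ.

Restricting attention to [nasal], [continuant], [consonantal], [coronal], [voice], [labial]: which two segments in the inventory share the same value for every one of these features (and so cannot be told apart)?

ð, ʐ

/ð/ (voiced dental fricative) and /ʐ/ (voiced retroflex fricative) are both [−nasal], [+continuant], [+consonantal], [+coronal], [+voice], [−labial], so none of the listed features separates them. (They do differ in [strident], [anterior] and [distributed], which are not among the given features.) Every other pair in the inventory differs on at least one listed feature.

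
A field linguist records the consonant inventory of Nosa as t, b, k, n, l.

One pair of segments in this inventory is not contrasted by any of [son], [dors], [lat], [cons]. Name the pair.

/b/ (voiced bilabial stop) and /t/ (voiceless alveolar stop) are both [-sonorant], [-dorsal], [-lateral], [+consonantal], so none of the listed features separates them. (They do differ in [voice], [labial] and [coronal], which are not among the given features.) Every other pair in the inventory differs on at least one listed feature.

b, t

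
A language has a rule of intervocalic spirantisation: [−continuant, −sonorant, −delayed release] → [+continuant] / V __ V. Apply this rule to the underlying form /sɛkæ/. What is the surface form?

Only /k/ occurs between two vowels (/ɛ/ __ /æ/) and matches the structural description. It is a voiceless velar stop, so [−continuant, −sonorant, −delayed release] holds; changing it to [+continuant] with all other features held fixed yields /x/ (voiceless velar fricative). No other segment meets both the structural description and the environment, so the output is [sɛxæ].

[sɛxæ]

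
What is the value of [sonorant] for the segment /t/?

[−sonorant]

/t/ is the voiceless alveolar stop. The feature [sonorant] marks segments produced without turbulent airflow (nasals, liquids, glides, vowels); /t/ lacks this property, so it is [−sonorant].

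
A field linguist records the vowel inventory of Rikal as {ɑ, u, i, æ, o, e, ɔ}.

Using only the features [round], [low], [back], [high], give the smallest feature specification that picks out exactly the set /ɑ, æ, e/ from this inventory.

[−high, −round]

Every target segment is [−high], [−round]; each remaining inventory member fails at least one of these. Each conjunct is needed — [−round] alone would also admit /i/; [−high] alone would also admit /o, ɔ/ — and no other single listed feature has exactly this extension, so two is the minimum.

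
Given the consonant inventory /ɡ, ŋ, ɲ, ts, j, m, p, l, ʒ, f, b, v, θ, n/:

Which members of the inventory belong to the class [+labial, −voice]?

Checking each segment against [+labial], [−voice]: /p/ (voiceless bilabial stop), /f/ (voiceless labiodental fricative) satisfy every feature; every other segment in the inventory fails at least one.

p, f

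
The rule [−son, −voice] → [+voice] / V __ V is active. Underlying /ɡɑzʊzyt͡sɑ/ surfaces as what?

[ɡɑzʊzyd͡zɑ]

The only segment in the rule's environment that also matches [−son, −voice] is /t͡s/. Applying [+voice] turns the voiceless alveolar affricate into /d͡z/ (voiced alveolar affricate), giving [ɡɑzʊzyd͡zɑ].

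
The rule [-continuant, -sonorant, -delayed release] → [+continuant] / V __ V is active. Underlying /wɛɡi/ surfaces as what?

/ɡ/ satisfies [-continuant, -sonorant, -delayed release] and sits in V __ V. The [+continuant] counterpart of the voiced velar stop is /ɣ/. Other segments in /wɛɡi/ either fail the structural description or are not in the environment, so the surface form is [wɛɣi].

[wɛɣi]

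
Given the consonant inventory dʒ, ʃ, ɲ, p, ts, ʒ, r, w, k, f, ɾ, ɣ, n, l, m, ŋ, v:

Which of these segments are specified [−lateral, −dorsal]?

dʒ, ʃ, p, ts, ʒ, r, f, ɾ, n, m, v

Eliminate segments failing any feature: /ɲ, w, k, ɣ, ŋ/ are [+dorsal]; /l/ is [+lateral]. The remaining /dʒ, ʃ, p, ts, ʒ, r, f, ɾ, n, m, v/ satisfy [−lateral], [−dorsal].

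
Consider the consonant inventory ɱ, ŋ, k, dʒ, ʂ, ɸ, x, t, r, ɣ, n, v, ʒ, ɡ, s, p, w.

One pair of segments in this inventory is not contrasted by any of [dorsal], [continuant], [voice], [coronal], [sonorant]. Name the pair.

On the given features, /ʂ/ and /s/ have an identical profile: [-dorsal], [+continuant], [-voice], [+coronal], [-sonorant]. No other two segments in the inventory coincide on all 5 features. (They do differ in [anterior], which is not among the given features.)

ʂ, s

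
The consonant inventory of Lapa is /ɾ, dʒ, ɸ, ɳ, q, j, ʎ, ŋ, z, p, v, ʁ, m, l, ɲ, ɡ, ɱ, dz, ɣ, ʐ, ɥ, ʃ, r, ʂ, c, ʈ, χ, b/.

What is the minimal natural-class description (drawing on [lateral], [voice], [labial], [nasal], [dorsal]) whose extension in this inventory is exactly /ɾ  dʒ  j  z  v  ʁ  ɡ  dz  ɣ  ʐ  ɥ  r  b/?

/ɾ, dʒ, j, z, v, ʁ, ɡ, dz, ɣ, ʐ, ɥ, r, b/ are all [+voice], [-nasal], [-lateral], and no other segment in the inventory matches all three values. Dropping any one of them over-generates: [-nasal, -lateral] alone would also admit /ɸ, q, p, ʃ, …/; [+voice, -lateral] alone would also admit /ɳ, ŋ, m, ɲ, …/; [+voice, -nasal] alone would also admit /ʎ, l/. No other combination of two listed features picks out exactly this set either, so fewer than three features will not do.

[+voice, -nasal, -lateral]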